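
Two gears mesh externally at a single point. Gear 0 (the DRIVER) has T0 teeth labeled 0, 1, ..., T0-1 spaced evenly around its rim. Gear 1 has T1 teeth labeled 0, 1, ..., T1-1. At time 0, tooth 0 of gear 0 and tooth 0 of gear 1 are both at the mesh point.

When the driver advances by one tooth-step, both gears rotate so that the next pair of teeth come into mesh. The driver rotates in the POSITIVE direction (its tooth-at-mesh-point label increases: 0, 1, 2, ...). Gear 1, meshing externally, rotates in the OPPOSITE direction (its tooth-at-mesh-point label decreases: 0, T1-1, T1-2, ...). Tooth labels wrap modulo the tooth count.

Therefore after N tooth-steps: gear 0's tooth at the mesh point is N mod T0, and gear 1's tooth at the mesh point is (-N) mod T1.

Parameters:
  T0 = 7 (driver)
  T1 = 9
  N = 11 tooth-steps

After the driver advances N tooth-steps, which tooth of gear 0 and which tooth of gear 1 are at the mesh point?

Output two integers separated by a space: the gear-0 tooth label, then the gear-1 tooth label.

Gear 0 (driver, T0=7): tooth at mesh = N mod T0
  11 = 1 * 7 + 4, so 11 mod 7 = 4
  gear 0 tooth = 4
Gear 1 (driven, T1=9): tooth at mesh = (-N) mod T1
  11 = 1 * 9 + 2, so 11 mod 9 = 2
  (-11) mod 9 = (-2) mod 9 = 9 - 2 = 7
Mesh after 11 steps: gear-0 tooth 4 meets gear-1 tooth 7

Answer: 4 7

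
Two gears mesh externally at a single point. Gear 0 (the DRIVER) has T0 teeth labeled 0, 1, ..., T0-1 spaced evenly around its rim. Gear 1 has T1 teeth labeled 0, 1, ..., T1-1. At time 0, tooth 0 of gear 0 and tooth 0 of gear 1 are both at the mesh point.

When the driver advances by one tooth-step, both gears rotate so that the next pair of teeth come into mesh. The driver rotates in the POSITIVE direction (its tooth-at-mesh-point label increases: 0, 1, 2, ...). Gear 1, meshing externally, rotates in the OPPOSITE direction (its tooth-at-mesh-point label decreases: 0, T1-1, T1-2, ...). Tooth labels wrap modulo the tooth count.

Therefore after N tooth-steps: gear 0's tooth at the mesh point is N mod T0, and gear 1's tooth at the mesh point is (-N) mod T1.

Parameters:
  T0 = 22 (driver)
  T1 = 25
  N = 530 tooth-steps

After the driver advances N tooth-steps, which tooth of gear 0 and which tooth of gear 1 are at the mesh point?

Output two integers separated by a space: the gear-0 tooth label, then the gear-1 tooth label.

Answer: 2 20

Derivation:
Gear 0 (driver, T0=22): tooth at mesh = N mod T0
  530 = 24 * 22 + 2, so 530 mod 22 = 2
  gear 0 tooth = 2
Gear 1 (driven, T1=25): tooth at mesh = (-N) mod T1
  530 = 21 * 25 + 5, so 530 mod 25 = 5
  (-530) mod 25 = (-5) mod 25 = 25 - 5 = 20
Mesh after 530 steps: gear-0 tooth 2 meets gear-1 tooth 20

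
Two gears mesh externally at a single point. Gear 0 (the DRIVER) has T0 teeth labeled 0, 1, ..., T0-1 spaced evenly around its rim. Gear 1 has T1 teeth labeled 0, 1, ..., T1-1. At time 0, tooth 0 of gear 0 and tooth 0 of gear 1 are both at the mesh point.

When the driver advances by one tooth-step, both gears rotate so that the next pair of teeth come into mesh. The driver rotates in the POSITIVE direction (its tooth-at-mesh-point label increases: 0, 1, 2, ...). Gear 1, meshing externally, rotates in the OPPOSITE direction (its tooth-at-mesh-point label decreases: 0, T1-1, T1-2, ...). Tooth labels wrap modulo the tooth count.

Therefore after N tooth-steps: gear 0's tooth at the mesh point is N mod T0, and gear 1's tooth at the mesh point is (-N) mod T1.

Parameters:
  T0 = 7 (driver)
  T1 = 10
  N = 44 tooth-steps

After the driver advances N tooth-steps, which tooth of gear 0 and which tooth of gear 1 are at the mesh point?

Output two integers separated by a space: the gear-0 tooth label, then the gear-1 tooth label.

Gear 0 (driver, T0=7): tooth at mesh = N mod T0
  44 = 6 * 7 + 2, so 44 mod 7 = 2
  gear 0 tooth = 2
Gear 1 (driven, T1=10): tooth at mesh = (-N) mod T1
  44 = 4 * 10 + 4, so 44 mod 10 = 4
  (-44) mod 10 = (-4) mod 10 = 10 - 4 = 6
Mesh after 44 steps: gear-0 tooth 2 meets gear-1 tooth 6

Answer: 2 6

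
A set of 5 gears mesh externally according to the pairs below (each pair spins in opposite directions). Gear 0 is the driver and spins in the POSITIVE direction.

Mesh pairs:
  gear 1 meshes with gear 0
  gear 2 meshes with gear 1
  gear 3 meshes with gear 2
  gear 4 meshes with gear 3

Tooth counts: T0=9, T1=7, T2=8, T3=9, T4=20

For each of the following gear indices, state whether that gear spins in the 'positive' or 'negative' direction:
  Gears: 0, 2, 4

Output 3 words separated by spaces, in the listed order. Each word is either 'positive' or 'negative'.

Answer: positive positive positive

Derivation:
Gear 0 (driver): positive (depth 0)
  gear 1: meshes with gear 0 -> depth 1 -> negative (opposite of gear 0)
  gear 2: meshes with gear 1 -> depth 2 -> positive (opposite of gear 1)
  gear 3: meshes with gear 2 -> depth 3 -> negative (opposite of gear 2)
  gear 4: meshes with gear 3 -> depth 4 -> positive (opposite of gear 3)
Queried indices 0, 2, 4 -> positive, positive, positive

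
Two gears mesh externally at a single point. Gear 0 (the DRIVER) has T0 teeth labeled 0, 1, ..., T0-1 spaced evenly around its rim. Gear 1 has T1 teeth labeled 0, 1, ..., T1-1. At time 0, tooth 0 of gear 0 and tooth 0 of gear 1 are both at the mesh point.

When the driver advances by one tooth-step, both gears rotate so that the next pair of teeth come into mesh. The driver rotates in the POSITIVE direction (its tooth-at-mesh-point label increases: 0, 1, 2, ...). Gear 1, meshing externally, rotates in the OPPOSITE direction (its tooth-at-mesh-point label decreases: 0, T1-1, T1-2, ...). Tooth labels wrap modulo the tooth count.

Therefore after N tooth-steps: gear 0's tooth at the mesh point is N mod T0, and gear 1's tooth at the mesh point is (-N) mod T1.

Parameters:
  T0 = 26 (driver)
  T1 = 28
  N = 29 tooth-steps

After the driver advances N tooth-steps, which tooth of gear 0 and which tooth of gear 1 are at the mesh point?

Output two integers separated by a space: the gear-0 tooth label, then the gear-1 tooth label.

Gear 0 (driver, T0=26): tooth at mesh = N mod T0
  29 = 1 * 26 + 3, so 29 mod 26 = 3
  gear 0 tooth = 3
Gear 1 (driven, T1=28): tooth at mesh = (-N) mod T1
  29 = 1 * 28 + 1, so 29 mod 28 = 1
  (-29) mod 28 = (-1) mod 28 = 28 - 1 = 27
Mesh after 29 steps: gear-0 tooth 3 meets gear-1 tooth 27

Answer: 3 27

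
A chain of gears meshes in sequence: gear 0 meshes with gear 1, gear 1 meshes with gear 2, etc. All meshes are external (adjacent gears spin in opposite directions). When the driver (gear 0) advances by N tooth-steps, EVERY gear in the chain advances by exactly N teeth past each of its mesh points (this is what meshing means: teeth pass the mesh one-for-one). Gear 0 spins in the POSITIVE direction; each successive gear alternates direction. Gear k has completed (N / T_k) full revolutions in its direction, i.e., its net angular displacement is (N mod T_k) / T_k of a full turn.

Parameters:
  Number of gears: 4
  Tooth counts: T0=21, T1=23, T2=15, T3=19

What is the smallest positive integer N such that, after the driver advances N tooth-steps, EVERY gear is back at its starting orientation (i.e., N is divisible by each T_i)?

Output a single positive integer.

Answer: 45885

Derivation:
Gear k returns to start when N is a multiple of T_k.
All gears at start simultaneously when N is a common multiple of [21, 23, 15, 19]; the smallest such N is lcm(21, 23, 15, 19).
Start: lcm = T0 = 21
Fold in T1=23: gcd(21, 23) = 1; lcm(21, 23) = 21 * 23 / 1 = 483 / 1 = 483
Fold in T2=15: gcd(483, 15) = 3; lcm(483, 15) = 483 * 15 / 3 = 7245 / 3 = 2415
Fold in T3=19: gcd(2415, 19) = 1; lcm(2415, 19) = 2415 * 19 / 1 = 45885 / 1 = 45885
Full cycle length = 45885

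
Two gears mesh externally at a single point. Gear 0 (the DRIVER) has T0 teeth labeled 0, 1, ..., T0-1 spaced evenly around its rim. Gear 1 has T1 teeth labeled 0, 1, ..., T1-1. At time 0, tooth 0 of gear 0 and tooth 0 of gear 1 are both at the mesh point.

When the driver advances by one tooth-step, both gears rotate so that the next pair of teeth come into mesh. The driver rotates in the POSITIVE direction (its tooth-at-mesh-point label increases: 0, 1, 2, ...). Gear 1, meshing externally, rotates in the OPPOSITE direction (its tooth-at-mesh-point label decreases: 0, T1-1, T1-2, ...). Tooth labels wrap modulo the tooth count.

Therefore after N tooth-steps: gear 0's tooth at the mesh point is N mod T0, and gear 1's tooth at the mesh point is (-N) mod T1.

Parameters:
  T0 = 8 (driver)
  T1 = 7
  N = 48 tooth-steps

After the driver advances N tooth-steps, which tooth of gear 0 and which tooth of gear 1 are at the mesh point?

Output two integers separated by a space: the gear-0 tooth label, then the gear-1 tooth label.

Answer: 0 1

Derivation:
Gear 0 (driver, T0=8): tooth at mesh = N mod T0
  48 = 6 * 8 + 0, so 48 mod 8 = 0
  gear 0 tooth = 0
Gear 1 (driven, T1=7): tooth at mesh = (-N) mod T1
  48 = 6 * 7 + 6, so 48 mod 7 = 6
  (-48) mod 7 = (-6) mod 7 = 7 - 6 = 1
Mesh after 48 steps: gear-0 tooth 0 meets gear-1 tooth 1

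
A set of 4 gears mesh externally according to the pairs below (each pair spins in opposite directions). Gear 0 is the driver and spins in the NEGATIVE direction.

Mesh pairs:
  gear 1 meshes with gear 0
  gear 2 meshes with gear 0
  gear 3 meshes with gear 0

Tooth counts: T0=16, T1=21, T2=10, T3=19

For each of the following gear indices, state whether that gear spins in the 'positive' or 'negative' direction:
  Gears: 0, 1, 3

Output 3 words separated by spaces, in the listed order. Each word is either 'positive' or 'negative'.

Answer: negative positive positive

Derivation:
Gear 0 (driver): negative (depth 0)
  gear 1: meshes with gear 0 -> depth 1 -> positive (opposite of gear 0)
  gear 2: meshes with gear 0 -> depth 1 -> positive (opposite of gear 0)
  gear 3: meshes with gear 0 -> depth 1 -> positive (opposite of gear 0)
Queried indices 0, 1, 3 -> negative, positive, positive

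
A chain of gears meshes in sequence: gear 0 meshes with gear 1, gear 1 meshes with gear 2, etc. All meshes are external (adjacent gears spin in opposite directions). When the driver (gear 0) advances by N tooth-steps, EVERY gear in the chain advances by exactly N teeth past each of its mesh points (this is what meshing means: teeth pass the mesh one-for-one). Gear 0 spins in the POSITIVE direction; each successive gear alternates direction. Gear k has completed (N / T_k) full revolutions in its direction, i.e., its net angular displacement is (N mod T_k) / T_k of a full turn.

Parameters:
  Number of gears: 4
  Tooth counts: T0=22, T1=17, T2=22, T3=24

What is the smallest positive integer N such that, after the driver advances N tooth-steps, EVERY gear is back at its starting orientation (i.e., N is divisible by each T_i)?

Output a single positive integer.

Answer: 4488

Derivation:
Gear k returns to start when N is a multiple of T_k.
All gears at start simultaneously when N is a common multiple of [22, 17, 22, 24]; the smallest such N is lcm(22, 17, 22, 24).
Start: lcm = T0 = 22
Fold in T1=17: gcd(22, 17) = 1; lcm(22, 17) = 22 * 17 / 1 = 374 / 1 = 374
Fold in T2=22: gcd(374, 22) = 22; lcm(374, 22) = 374 * 22 / 22 = 8228 / 22 = 374
Fold in T3=24: gcd(374, 24) = 2; lcm(374, 24) = 374 * 24 / 2 = 8976 / 2 = 4488
Full cycle length = 4488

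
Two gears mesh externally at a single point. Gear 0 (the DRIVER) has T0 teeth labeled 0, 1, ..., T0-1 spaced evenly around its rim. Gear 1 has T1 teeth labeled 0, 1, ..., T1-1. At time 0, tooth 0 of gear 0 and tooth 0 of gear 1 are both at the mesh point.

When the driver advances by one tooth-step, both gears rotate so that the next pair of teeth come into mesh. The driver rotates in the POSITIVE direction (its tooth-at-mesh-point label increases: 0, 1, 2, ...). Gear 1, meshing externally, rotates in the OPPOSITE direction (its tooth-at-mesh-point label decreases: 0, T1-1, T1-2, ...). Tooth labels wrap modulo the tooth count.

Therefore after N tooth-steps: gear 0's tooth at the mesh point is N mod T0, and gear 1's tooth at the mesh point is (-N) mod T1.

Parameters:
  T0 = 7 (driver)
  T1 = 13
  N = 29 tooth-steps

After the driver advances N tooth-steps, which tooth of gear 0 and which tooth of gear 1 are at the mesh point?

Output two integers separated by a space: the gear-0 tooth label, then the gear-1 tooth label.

Answer: 1 10

Derivation:
Gear 0 (driver, T0=7): tooth at mesh = N mod T0
  29 = 4 * 7 + 1, so 29 mod 7 = 1
  gear 0 tooth = 1
Gear 1 (driven, T1=13): tooth at mesh = (-N) mod T1
  29 = 2 * 13 + 3, so 29 mod 13 = 3
  (-29) mod 13 = (-3) mod 13 = 13 - 3 = 10
Mesh after 29 steps: gear-0 tooth 1 meets gear-1 tooth 10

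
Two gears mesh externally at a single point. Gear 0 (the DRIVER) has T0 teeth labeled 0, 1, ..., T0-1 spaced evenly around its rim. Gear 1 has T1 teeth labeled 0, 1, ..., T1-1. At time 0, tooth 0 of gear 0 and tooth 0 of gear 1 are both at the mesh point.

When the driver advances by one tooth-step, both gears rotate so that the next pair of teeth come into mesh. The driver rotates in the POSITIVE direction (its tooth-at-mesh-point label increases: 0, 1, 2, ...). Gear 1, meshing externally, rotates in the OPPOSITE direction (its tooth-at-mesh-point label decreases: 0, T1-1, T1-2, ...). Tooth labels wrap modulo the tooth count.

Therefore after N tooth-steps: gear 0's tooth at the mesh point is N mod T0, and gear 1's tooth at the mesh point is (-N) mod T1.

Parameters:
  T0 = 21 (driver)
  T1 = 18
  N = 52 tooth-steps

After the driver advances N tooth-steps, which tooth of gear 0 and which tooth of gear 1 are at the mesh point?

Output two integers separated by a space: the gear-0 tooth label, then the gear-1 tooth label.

Gear 0 (driver, T0=21): tooth at mesh = N mod T0
  52 = 2 * 21 + 10, so 52 mod 21 = 10
  gear 0 tooth = 10
Gear 1 (driven, T1=18): tooth at mesh = (-N) mod T1
  52 = 2 * 18 + 16, so 52 mod 18 = 16
  (-52) mod 18 = (-16) mod 18 = 18 - 16 = 2
Mesh after 52 steps: gear-0 tooth 10 meets gear-1 tooth 2

Answer: 10 2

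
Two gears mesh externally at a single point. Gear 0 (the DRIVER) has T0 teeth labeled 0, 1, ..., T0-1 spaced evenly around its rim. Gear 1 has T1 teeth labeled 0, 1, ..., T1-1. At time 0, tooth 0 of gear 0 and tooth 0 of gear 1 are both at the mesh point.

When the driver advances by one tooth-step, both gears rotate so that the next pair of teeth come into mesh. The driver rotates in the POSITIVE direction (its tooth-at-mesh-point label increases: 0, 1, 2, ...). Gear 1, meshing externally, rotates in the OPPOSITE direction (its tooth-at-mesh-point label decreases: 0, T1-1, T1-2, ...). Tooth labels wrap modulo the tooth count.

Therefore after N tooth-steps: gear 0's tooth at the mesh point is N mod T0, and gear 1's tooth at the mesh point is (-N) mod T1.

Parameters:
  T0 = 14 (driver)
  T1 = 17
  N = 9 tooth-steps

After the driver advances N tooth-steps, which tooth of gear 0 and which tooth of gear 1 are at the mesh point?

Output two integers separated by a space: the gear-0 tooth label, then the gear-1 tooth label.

Gear 0 (driver, T0=14): tooth at mesh = N mod T0
  9 = 0 * 14 + 9, so 9 mod 14 = 9
  gear 0 tooth = 9
Gear 1 (driven, T1=17): tooth at mesh = (-N) mod T1
  9 = 0 * 17 + 9, so 9 mod 17 = 9
  (-9) mod 17 = (-9) mod 17 = 17 - 9 = 8
Mesh after 9 steps: gear-0 tooth 9 meets gear-1 tooth 8

Answer: 9 8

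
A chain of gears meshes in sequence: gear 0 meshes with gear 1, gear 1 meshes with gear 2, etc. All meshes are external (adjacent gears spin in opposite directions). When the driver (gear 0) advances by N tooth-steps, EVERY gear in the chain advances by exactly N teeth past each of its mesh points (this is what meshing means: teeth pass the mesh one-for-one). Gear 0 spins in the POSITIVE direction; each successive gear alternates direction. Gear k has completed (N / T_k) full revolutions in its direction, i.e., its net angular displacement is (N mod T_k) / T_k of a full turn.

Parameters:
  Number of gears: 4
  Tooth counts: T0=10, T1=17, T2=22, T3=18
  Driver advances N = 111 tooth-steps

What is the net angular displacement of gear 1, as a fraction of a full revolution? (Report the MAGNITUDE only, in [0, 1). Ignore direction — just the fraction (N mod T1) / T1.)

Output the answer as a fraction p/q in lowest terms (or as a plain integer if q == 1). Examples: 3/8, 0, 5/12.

Chain of 4 gears, tooth counts: [10, 17, 22, 18]
  gear 0: T0=10, direction=positive, advance = 111 mod 10 = 1 teeth = 1/10 turn
  gear 1: T1=17, direction=negative, advance = 111 mod 17 = 9 teeth = 9/17 turn
  gear 2: T2=22, direction=positive, advance = 111 mod 22 = 1 teeth = 1/22 turn
  gear 3: T3=18, direction=negative, advance = 111 mod 18 = 3 teeth = 3/18 turn
Gear 1: 111 mod 17 = 9
Fraction = 9 / 17 = 9/17 (gcd(9,17)=1) = 9/17

Answer: 9/17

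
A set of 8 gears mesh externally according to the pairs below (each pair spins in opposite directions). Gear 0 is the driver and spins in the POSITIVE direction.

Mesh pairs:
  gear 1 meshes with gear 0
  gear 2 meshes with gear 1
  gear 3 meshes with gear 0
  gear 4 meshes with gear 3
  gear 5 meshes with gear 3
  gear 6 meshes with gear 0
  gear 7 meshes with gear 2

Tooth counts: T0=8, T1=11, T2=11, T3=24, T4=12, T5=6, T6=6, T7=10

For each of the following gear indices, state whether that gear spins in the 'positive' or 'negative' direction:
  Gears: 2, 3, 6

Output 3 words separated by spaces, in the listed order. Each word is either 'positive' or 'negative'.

Gear 0 (driver): positive (depth 0)
  gear 1: meshes with gear 0 -> depth 1 -> negative (opposite of gear 0)
  gear 2: meshes with gear 1 -> depth 2 -> positive (opposite of gear 1)
  gear 3: meshes with gear 0 -> depth 1 -> negative (opposite of gear 0)
  gear 4: meshes with gear 3 -> depth 2 -> positive (opposite of gear 3)
  gear 5: meshes with gear 3 -> depth 2 -> positive (opposite of gear 3)
  gear 6: meshes with gear 0 -> depth 1 -> negative (opposite of gear 0)
  gear 7: meshes with gear 2 -> depth 3 -> negative (opposite of gear 2)
Queried indices 2, 3, 6 -> positive, negative, negative

Answer: positive negative negative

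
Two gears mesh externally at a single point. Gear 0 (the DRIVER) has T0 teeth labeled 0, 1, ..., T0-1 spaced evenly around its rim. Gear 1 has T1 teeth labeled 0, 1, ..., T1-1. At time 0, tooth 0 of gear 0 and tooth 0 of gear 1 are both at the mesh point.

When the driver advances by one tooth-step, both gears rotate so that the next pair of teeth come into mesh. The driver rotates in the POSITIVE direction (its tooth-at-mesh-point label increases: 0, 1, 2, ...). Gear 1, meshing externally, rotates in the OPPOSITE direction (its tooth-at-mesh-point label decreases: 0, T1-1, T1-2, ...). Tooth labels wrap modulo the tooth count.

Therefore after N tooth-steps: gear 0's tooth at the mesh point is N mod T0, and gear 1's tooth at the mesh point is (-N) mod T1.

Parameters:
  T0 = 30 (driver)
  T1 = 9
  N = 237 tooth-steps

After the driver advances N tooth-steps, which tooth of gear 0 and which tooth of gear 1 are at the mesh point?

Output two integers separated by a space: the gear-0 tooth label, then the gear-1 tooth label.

Gear 0 (driver, T0=30): tooth at mesh = N mod T0
  237 = 7 * 30 + 27, so 237 mod 30 = 27
  gear 0 tooth = 27
Gear 1 (driven, T1=9): tooth at mesh = (-N) mod T1
  237 = 26 * 9 + 3, so 237 mod 9 = 3
  (-237) mod 9 = (-3) mod 9 = 9 - 3 = 6
Mesh after 237 steps: gear-0 tooth 27 meets gear-1 tooth 6

Answer: 27 6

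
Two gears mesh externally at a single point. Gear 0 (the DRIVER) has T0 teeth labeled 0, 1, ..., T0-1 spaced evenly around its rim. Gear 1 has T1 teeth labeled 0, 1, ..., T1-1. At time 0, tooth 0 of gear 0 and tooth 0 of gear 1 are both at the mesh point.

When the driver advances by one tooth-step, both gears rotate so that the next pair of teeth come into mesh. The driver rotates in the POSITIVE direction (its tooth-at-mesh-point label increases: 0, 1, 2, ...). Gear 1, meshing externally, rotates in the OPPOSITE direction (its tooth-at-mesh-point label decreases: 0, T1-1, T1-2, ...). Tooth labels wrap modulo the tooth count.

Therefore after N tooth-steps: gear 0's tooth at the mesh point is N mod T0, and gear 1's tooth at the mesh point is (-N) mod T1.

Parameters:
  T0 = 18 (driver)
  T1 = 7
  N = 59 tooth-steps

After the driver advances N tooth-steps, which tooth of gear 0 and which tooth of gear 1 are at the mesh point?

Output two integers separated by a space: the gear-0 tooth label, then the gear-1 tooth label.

Answer: 5 4

Derivation:
Gear 0 (driver, T0=18): tooth at mesh = N mod T0
  59 = 3 * 18 + 5, so 59 mod 18 = 5
  gear 0 tooth = 5
Gear 1 (driven, T1=7): tooth at mesh = (-N) mod T1
  59 = 8 * 7 + 3, so 59 mod 7 = 3
  (-59) mod 7 = (-3) mod 7 = 7 - 3 = 4
Mesh after 59 steps: gear-0 tooth 5 meets gear-1 tooth 4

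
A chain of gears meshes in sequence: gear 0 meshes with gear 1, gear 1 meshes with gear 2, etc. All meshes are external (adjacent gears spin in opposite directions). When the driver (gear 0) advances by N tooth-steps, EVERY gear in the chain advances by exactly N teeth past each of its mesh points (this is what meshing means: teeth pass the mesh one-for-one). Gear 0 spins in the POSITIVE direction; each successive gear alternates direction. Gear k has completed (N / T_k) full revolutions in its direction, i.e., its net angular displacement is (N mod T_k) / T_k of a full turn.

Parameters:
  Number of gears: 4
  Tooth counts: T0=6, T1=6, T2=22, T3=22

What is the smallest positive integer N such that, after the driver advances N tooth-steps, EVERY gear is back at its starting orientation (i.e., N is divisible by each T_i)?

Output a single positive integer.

Answer: 66

Derivation:
Gear k returns to start when N is a multiple of T_k.
All gears at start simultaneously when N is a common multiple of [6, 6, 22, 22]; the smallest such N is lcm(6, 6, 22, 22).
Start: lcm = T0 = 6
Fold in T1=6: gcd(6, 6) = 6; lcm(6, 6) = 6 * 6 / 6 = 36 / 6 = 6
Fold in T2=22: gcd(6, 22) = 2; lcm(6, 22) = 6 * 22 / 2 = 132 / 2 = 66
Fold in T3=22: gcd(66, 22) = 22; lcm(66, 22) = 66 * 22 / 22 = 1452 / 22 = 66
Full cycle length = 66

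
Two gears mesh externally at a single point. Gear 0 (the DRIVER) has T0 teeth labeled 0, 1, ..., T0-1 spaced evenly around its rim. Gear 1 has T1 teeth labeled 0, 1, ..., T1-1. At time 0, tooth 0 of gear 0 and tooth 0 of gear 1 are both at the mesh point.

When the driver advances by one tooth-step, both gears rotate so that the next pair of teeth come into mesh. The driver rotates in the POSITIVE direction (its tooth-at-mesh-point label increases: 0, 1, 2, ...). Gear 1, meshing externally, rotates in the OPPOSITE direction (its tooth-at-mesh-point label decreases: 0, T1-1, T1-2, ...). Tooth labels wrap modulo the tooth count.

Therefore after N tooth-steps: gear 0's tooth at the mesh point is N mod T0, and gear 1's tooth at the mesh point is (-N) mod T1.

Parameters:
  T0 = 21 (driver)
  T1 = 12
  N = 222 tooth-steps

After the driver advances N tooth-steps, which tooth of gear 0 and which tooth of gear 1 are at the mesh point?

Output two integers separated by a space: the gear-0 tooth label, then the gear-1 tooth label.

Answer: 12 6

Derivation:
Gear 0 (driver, T0=21): tooth at mesh = N mod T0
  222 = 10 * 21 + 12, so 222 mod 21 = 12
  gear 0 tooth = 12
Gear 1 (driven, T1=12): tooth at mesh = (-N) mod T1
  222 = 18 * 12 + 6, so 222 mod 12 = 6
  (-222) mod 12 = (-6) mod 12 = 12 - 6 = 6
Mesh after 222 steps: gear-0 tooth 12 meets gear-1 tooth 6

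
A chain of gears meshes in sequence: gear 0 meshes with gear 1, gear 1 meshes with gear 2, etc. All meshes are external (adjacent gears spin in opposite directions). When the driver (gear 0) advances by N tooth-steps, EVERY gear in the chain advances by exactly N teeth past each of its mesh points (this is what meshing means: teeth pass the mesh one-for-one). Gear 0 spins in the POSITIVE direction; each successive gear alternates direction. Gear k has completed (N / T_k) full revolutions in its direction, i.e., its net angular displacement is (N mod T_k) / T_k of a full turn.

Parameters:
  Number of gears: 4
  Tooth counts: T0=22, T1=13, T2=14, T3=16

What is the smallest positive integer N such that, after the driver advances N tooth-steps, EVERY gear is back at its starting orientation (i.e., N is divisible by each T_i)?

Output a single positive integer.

Gear k returns to start when N is a multiple of T_k.
All gears at start simultaneously when N is a common multiple of [22, 13, 14, 16]; the smallest such N is lcm(22, 13, 14, 16).
Start: lcm = T0 = 22
Fold in T1=13: gcd(22, 13) = 1; lcm(22, 13) = 22 * 13 / 1 = 286 / 1 = 286
Fold in T2=14: gcd(286, 14) = 2; lcm(286, 14) = 286 * 14 / 2 = 4004 / 2 = 2002
Fold in T3=16: gcd(2002, 16) = 2; lcm(2002, 16) = 2002 * 16 / 2 = 32032 / 2 = 16016
Full cycle length = 16016

Answer: 16016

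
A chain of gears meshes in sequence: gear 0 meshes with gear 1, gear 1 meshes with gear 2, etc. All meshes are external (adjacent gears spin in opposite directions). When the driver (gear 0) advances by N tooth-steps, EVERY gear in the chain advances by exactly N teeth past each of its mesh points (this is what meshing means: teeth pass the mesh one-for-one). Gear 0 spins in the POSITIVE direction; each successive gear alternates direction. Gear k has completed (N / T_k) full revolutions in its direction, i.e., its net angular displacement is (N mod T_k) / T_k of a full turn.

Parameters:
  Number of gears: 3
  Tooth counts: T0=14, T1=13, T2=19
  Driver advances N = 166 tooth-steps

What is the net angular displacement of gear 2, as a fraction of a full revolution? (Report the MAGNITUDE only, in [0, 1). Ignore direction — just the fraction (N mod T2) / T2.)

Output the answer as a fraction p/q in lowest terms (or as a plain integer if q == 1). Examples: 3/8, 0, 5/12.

Chain of 3 gears, tooth counts: [14, 13, 19]
  gear 0: T0=14, direction=positive, advance = 166 mod 14 = 12 teeth = 12/14 turn
  gear 1: T1=13, direction=negative, advance = 166 mod 13 = 10 teeth = 10/13 turn
  gear 2: T2=19, direction=positive, advance = 166 mod 19 = 14 teeth = 14/19 turn
Gear 2: 166 mod 19 = 14
Fraction = 14 / 19 = 14/19 (gcd(14,19)=1) = 14/19

Answer: 14/19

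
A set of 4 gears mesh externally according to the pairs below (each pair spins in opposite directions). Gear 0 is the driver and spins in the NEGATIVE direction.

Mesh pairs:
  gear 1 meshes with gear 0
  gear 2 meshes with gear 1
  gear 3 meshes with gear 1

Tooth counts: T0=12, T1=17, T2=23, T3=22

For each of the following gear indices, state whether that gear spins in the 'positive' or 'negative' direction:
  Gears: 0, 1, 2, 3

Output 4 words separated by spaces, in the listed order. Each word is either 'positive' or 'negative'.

Answer: negative positive negative negative

Derivation:
Gear 0 (driver): negative (depth 0)
  gear 1: meshes with gear 0 -> depth 1 -> positive (opposite of gear 0)
  gear 2: meshes with gear 1 -> depth 2 -> negative (opposite of gear 1)
  gear 3: meshes with gear 1 -> depth 2 -> negative (opposite of gear 1)
Queried indices 0, 1, 2, 3 -> negative, positive, negative, negative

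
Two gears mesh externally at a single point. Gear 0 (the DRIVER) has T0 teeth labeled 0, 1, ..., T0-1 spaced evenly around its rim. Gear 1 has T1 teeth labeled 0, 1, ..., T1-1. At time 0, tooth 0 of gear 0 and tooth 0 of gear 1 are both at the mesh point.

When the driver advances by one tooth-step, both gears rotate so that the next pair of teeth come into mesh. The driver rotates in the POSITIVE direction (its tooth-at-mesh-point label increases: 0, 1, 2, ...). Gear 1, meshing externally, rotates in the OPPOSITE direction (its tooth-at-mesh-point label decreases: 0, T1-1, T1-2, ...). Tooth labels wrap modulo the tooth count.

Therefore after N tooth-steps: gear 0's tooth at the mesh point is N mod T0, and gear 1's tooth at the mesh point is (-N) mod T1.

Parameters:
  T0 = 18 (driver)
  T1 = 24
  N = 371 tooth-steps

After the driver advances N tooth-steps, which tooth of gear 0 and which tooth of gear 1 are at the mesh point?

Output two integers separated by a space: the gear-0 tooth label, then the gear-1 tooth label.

Answer: 11 13

Derivation:
Gear 0 (driver, T0=18): tooth at mesh = N mod T0
  371 = 20 * 18 + 11, so 371 mod 18 = 11
  gear 0 tooth = 11
Gear 1 (driven, T1=24): tooth at mesh = (-N) mod T1
  371 = 15 * 24 + 11, so 371 mod 24 = 11
  (-371) mod 24 = (-11) mod 24 = 24 - 11 = 13
Mesh after 371 steps: gear-0 tooth 11 meets gear-1 tooth 13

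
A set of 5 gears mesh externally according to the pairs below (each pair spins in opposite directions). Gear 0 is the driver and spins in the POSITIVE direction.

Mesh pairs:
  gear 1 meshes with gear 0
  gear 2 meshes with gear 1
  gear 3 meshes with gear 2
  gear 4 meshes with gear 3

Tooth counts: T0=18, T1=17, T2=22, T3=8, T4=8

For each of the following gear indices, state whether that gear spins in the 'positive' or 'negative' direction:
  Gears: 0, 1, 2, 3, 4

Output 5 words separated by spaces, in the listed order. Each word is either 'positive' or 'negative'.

Answer: positive negative positive negative positive

Derivation:
Gear 0 (driver): positive (depth 0)
  gear 1: meshes with gear 0 -> depth 1 -> negative (opposite of gear 0)
  gear 2: meshes with gear 1 -> depth 2 -> positive (opposite of gear 1)
  gear 3: meshes with gear 2 -> depth 3 -> negative (opposite of gear 2)
  gear 4: meshes with gear 3 -> depth 4 -> positive (opposite of gear 3)
Queried indices 0, 1, 2, 3, 4 -> positive, negative, positive, negative, positive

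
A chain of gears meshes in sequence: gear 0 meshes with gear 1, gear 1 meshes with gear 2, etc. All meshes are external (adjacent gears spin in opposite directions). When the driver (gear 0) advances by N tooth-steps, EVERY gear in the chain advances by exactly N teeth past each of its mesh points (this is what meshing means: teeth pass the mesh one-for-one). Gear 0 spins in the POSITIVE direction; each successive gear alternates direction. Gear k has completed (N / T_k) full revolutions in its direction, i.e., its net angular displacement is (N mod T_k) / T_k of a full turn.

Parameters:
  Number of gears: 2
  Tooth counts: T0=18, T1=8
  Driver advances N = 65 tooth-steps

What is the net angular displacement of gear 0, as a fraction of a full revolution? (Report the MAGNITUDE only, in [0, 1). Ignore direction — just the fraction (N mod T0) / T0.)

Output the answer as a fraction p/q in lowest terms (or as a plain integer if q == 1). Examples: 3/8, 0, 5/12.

Chain of 2 gears, tooth counts: [18, 8]
  gear 0: T0=18, direction=positive, advance = 65 mod 18 = 11 teeth = 11/18 turn
  gear 1: T1=8, direction=negative, advance = 65 mod 8 = 1 teeth = 1/8 turn
Gear 0: 65 mod 18 = 11
Fraction = 11 / 18 = 11/18 (gcd(11,18)=1) = 11/18

Answer: 11/18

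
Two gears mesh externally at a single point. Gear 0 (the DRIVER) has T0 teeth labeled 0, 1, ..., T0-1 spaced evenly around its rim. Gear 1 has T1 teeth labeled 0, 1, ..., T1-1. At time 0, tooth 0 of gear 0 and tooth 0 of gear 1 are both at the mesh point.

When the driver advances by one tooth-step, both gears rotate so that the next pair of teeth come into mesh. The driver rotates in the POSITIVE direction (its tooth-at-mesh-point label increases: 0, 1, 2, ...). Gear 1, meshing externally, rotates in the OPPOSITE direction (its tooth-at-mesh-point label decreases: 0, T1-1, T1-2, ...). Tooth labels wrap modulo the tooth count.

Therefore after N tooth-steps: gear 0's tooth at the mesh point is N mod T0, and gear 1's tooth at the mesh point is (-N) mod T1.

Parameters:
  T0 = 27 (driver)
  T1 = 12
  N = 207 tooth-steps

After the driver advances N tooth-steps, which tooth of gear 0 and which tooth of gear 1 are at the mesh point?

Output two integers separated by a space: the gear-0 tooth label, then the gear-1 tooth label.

Gear 0 (driver, T0=27): tooth at mesh = N mod T0
  207 = 7 * 27 + 18, so 207 mod 27 = 18
  gear 0 tooth = 18
Gear 1 (driven, T1=12): tooth at mesh = (-N) mod T1
  207 = 17 * 12 + 3, so 207 mod 12 = 3
  (-207) mod 12 = (-3) mod 12 = 12 - 3 = 9
Mesh after 207 steps: gear-0 tooth 18 meets gear-1 tooth 9

Answer: 18 9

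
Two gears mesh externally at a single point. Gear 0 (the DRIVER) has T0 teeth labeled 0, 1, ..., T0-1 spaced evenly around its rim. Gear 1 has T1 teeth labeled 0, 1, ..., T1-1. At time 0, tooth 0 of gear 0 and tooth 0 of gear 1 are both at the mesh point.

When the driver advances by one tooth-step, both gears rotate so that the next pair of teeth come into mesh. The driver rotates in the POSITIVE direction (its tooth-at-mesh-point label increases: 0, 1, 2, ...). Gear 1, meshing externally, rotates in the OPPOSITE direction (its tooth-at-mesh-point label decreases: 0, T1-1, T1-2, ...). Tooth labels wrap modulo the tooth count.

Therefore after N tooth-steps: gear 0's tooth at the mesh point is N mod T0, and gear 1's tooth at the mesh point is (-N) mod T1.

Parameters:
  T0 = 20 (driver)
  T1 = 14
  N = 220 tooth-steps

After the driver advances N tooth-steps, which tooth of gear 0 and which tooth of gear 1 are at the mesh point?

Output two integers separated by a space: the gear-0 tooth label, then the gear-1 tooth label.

Gear 0 (driver, T0=20): tooth at mesh = N mod T0
  220 = 11 * 20 + 0, so 220 mod 20 = 0
  gear 0 tooth = 0
Gear 1 (driven, T1=14): tooth at mesh = (-N) mod T1
  220 = 15 * 14 + 10, so 220 mod 14 = 10
  (-220) mod 14 = (-10) mod 14 = 14 - 10 = 4
Mesh after 220 steps: gear-0 tooth 0 meets gear-1 tooth 4

Answer: 0 4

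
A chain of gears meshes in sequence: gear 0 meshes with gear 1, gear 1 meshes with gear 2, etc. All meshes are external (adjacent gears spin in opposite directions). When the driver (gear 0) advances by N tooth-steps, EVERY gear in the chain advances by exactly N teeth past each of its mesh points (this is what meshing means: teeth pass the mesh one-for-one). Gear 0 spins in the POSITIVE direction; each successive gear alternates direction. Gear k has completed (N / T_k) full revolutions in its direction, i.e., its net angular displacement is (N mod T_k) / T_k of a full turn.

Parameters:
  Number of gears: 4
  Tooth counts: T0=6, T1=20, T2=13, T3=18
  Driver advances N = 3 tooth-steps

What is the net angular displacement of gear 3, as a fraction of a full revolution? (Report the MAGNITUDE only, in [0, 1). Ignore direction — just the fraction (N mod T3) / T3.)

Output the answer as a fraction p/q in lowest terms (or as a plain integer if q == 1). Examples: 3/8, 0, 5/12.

Answer: 1/6

Derivation:
Chain of 4 gears, tooth counts: [6, 20, 13, 18]
  gear 0: T0=6, direction=positive, advance = 3 mod 6 = 3 teeth = 3/6 turn
  gear 1: T1=20, direction=negative, advance = 3 mod 20 = 3 teeth = 3/20 turn
  gear 2: T2=13, direction=positive, advance = 3 mod 13 = 3 teeth = 3/13 turn
  gear 3: T3=18, direction=negative, advance = 3 mod 18 = 3 teeth = 3/18 turn
Gear 3: 3 mod 18 = 3
Fraction = 3 / 18 = 1/6 (gcd(3,18)=3) = 1/6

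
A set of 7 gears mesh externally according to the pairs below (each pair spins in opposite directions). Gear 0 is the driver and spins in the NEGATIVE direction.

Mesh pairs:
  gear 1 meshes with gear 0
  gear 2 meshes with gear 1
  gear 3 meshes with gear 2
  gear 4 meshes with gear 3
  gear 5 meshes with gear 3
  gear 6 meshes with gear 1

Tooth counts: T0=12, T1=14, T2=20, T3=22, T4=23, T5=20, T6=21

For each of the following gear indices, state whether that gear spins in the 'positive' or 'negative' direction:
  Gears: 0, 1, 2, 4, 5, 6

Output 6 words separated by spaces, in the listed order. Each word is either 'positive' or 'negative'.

Gear 0 (driver): negative (depth 0)
  gear 1: meshes with gear 0 -> depth 1 -> positive (opposite of gear 0)
  gear 2: meshes with gear 1 -> depth 2 -> negative (opposite of gear 1)
  gear 3: meshes with gear 2 -> depth 3 -> positive (opposite of gear 2)
  gear 4: meshes with gear 3 -> depth 4 -> negative (opposite of gear 3)
  gear 5: meshes with gear 3 -> depth 4 -> negative (opposite of gear 3)
  gear 6: meshes with gear 1 -> depth 2 -> negative (opposite of gear 1)
Queried indices 0, 1, 2, 4, 5, 6 -> negative, positive, negative, negative, negative, negative

Answer: negative positive negative negative negative negative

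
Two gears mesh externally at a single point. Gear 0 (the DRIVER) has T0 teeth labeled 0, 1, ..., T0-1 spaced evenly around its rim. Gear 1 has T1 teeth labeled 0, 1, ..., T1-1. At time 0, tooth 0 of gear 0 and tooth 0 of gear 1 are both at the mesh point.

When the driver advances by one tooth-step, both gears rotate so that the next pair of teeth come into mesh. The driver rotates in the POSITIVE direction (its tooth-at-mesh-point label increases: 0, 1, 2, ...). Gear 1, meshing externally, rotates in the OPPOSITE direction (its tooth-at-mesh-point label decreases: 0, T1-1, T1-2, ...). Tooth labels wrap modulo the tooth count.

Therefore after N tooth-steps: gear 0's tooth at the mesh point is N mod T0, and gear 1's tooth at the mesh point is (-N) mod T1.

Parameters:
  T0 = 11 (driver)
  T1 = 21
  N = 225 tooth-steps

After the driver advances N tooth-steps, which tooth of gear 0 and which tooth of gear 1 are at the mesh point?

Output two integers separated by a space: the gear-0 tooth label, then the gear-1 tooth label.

Gear 0 (driver, T0=11): tooth at mesh = N mod T0
  225 = 20 * 11 + 5, so 225 mod 11 = 5
  gear 0 tooth = 5
Gear 1 (driven, T1=21): tooth at mesh = (-N) mod T1
  225 = 10 * 21 + 15, so 225 mod 21 = 15
  (-225) mod 21 = (-15) mod 21 = 21 - 15 = 6
Mesh after 225 steps: gear-0 tooth 5 meets gear-1 tooth 6

Answer: 5 6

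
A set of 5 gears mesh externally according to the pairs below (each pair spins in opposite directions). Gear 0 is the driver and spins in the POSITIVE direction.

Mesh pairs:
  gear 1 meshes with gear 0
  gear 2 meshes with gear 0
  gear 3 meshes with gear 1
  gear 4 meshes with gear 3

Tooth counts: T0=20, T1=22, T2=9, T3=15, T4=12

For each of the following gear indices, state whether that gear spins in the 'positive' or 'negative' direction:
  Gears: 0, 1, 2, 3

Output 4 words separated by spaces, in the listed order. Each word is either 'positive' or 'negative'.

Gear 0 (driver): positive (depth 0)
  gear 1: meshes with gear 0 -> depth 1 -> negative (opposite of gear 0)
  gear 2: meshes with gear 0 -> depth 1 -> negative (opposite of gear 0)
  gear 3: meshes with gear 1 -> depth 2 -> positive (opposite of gear 1)
  gear 4: meshes with gear 3 -> depth 3 -> negative (opposite of gear 3)
Queried indices 0, 1, 2, 3 -> positive, negative, negative, positive

Answer: positive negative negative positive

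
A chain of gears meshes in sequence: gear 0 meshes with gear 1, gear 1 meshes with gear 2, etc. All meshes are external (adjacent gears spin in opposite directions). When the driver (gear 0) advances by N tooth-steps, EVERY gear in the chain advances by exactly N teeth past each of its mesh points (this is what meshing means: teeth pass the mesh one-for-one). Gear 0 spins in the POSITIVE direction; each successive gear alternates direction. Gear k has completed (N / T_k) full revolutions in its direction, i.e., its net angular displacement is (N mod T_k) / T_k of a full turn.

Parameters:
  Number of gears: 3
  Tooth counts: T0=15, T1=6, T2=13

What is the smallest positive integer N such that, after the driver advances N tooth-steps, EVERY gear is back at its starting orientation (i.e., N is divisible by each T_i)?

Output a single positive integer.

Gear k returns to start when N is a multiple of T_k.
All gears at start simultaneously when N is a common multiple of [15, 6, 13]; the smallest such N is lcm(15, 6, 13).
Start: lcm = T0 = 15
Fold in T1=6: gcd(15, 6) = 3; lcm(15, 6) = 15 * 6 / 3 = 90 / 3 = 30
Fold in T2=13: gcd(30, 13) = 1; lcm(30, 13) = 30 * 13 / 1 = 390 / 1 = 390
Full cycle length = 390

Answer: 390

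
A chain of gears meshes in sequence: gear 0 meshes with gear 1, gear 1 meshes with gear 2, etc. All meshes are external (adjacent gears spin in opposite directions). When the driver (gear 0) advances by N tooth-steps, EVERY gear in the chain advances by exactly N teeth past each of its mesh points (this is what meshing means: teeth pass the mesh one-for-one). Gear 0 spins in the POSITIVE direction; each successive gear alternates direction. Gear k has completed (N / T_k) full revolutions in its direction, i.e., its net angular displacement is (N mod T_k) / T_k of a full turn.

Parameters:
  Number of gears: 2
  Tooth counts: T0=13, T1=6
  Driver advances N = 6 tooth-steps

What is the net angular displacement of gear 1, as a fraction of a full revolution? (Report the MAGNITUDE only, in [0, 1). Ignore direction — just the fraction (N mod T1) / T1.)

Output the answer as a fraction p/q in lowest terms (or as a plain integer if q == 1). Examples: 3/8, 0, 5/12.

Answer: 0

Derivation:
Chain of 2 gears, tooth counts: [13, 6]
  gear 0: T0=13, direction=positive, advance = 6 mod 13 = 6 teeth = 6/13 turn
  gear 1: T1=6, direction=negative, advance = 6 mod 6 = 0 teeth = 0/6 turn
Gear 1: 6 mod 6 = 0
Fraction = 0 / 6 = 0/1 (gcd(0,6)=6) = 0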